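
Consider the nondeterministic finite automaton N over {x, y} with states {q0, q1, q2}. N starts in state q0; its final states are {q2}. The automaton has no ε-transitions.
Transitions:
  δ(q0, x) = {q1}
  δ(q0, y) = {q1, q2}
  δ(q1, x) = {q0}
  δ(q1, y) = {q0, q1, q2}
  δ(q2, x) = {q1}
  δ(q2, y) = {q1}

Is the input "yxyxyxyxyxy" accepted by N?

accepted

Start: {q0}
read y: {q1, q2}
read x: {q0, q1}
read y: {q0, q1, q2}
read x: {q0, q1}
read y: {q0, q1, q2}
read x: {q0, q1}
read y: {q0, q1, q2}
read x: {q0, q1}
read y: {q0, q1, q2}
read x: {q0, q1}
read y: {q0, q1, q2}
Reachable ∩ accepting = {q2} — nonempty.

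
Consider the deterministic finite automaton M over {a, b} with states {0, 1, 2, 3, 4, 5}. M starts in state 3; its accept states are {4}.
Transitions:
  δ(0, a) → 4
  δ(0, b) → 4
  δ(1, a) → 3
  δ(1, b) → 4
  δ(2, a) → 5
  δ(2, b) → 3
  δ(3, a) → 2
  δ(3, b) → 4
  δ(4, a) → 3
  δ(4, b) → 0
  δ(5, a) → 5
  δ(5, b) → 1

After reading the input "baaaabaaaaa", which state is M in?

5

3 --b--> 4
4 --a--> 3
3 --a--> 2
2 --a--> 5
5 --a--> 5
5 --b--> 1
1 --a--> 3
3 --a--> 2
2 --a--> 5
5 --a--> 5
5 --a--> 5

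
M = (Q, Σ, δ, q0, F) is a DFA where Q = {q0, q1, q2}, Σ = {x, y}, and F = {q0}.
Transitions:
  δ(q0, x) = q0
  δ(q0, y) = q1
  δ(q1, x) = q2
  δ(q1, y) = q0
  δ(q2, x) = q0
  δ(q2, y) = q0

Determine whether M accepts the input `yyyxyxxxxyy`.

accepted

q0 --y--> q1
q1 --y--> q0
q0 --y--> q1
q1 --x--> q2
q2 --y--> q0
q0 --x--> q0
q0 --x--> q0
q0 --x--> q0
q0 --x--> q0
q0 --y--> q1
q1 --y--> q0
End in state q0, which is an accepting state.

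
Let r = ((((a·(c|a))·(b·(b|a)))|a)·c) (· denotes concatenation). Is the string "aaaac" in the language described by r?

No split of aaaac into u·v has (((a·(c|a))·(b·(b|a)))|a) matching u and c matching v.

no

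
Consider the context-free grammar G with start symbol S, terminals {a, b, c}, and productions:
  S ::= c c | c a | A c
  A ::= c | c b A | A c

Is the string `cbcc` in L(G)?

yes

S ⇒ Ac ⇒ cbAc ⇒ cbcc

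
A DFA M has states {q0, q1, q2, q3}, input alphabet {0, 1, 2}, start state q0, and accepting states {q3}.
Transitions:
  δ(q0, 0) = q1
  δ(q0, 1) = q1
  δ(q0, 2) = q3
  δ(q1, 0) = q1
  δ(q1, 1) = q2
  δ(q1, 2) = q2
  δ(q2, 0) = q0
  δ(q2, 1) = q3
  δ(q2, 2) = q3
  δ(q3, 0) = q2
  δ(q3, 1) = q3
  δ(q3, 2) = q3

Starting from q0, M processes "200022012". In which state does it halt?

q3

q0 --2--> q3
q3 --0--> q2
q2 --0--> q0
q0 --0--> q1
q1 --2--> q2
q2 --2--> q3
q3 --0--> q2
q2 --1--> q3
q3 --2--> q3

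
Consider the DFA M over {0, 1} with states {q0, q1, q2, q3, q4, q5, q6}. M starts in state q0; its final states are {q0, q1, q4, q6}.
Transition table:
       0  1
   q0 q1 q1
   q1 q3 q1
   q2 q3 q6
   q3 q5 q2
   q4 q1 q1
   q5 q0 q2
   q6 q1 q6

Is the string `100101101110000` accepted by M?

q0 --1--> q1
q1 --0--> q3
q3 --0--> q5
q5 --1--> q2
q2 --0--> q3
q3 --1--> q2
q2 --1--> q6
q6 --0--> q1
q1 --1--> q1
q1 --1--> q1
q1 --1--> q1
q1 --0--> q3
q3 --0--> q5
q5 --0--> q0
q0 --0--> q1
End in state q1, which is an accepting state.

accepted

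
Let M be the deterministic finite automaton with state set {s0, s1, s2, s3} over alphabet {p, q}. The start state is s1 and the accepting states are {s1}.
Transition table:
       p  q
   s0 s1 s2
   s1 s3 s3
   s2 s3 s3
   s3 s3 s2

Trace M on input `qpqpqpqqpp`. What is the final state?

s3

s1 --q--> s3
s3 --p--> s3
s3 --q--> s2
s2 --p--> s3
s3 --q--> s2
s2 --p--> s3
s3 --q--> s2
s2 --q--> s3
s3 --p--> s3
s3 --p--> s3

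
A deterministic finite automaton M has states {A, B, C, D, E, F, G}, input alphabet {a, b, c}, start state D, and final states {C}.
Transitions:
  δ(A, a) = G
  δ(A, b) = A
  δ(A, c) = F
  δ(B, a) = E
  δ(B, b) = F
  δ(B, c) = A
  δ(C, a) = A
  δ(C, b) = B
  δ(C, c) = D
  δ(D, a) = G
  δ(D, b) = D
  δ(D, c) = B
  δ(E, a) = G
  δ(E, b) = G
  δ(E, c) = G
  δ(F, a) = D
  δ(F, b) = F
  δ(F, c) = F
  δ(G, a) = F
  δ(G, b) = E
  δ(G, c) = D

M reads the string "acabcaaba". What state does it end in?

D --a--> G
G --c--> D
D --a--> G
G --b--> E
E --c--> G
G --a--> F
F --a--> D
D --b--> D
D --a--> G

G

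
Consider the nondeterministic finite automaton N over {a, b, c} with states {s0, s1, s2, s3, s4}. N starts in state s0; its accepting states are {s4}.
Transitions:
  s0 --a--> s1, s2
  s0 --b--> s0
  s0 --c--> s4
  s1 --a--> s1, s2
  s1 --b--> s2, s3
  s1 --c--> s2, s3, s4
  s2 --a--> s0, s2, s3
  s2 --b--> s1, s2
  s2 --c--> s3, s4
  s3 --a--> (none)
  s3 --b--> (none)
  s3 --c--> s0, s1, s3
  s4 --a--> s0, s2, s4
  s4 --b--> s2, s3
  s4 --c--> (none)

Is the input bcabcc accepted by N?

accepted

Start: {s0}
read b: {s0}
read c: {s4}
read a: {s0, s2, s4}
read b: {s0, s1, s2, s3}
read c: {s0, s1, s2, s3, s4}
read c: {s0, s1, s2, s3, s4}
Reachable ∩ accepting = {s4} — nonempty.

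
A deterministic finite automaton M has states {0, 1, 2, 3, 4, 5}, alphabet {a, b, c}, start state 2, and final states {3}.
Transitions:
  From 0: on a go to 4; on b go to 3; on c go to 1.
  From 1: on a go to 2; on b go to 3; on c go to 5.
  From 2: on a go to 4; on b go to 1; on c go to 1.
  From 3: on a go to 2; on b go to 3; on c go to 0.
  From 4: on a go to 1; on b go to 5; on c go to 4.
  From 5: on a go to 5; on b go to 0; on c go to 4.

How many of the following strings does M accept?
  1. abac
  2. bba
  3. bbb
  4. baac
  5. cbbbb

abac: rejected
bba: rejected
bbb: accepted
baac: rejected
cbbbb: accepted

2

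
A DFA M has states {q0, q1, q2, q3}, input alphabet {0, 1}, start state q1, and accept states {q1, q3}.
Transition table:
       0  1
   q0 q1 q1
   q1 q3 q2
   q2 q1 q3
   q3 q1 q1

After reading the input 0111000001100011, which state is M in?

q1 --0--> q3
q3 --1--> q1
q1 --1--> q2
q2 --1--> q3
q3 --0--> q1
q1 --0--> q3
q3 --0--> q1
q1 --0--> q3
q3 --0--> q1
q1 --1--> q2
q2 --1--> q3
q3 --0--> q1
q1 --0--> q3
q3 --0--> q1
q1 --1--> q2
q2 --1--> q3

q3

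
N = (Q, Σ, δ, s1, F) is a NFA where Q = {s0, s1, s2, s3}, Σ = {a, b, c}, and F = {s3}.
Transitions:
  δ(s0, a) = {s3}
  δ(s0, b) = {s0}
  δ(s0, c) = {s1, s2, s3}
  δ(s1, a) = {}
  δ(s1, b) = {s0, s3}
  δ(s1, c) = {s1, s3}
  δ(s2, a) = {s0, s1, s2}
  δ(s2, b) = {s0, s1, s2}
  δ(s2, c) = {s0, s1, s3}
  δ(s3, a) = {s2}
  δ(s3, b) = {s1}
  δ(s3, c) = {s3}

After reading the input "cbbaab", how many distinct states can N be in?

Start: {s1}
read c: {s1, s3}
read b: {s0, s1, s3}
read b: {s0, s1, s3}
read a: {s2, s3}
read a: {s0, s1, s2}
read b: {s0, s1, s2, s3}
Final reachable set {s0, s1, s2, s3} has 4 states.

4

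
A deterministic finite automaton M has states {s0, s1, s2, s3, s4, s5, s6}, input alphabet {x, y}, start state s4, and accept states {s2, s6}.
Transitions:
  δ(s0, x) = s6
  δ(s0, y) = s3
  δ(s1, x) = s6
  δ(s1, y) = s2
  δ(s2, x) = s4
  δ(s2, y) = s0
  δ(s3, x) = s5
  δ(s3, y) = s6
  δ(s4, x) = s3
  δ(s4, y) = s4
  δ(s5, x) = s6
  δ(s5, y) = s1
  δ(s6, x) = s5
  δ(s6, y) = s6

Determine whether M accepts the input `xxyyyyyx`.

rejected

s4 --x--> s3
s3 --x--> s5
s5 --y--> s1
s1 --y--> s2
s2 --y--> s0
s0 --y--> s3
s3 --y--> s6
s6 --x--> s5
End in state s5, which is not an accepting state.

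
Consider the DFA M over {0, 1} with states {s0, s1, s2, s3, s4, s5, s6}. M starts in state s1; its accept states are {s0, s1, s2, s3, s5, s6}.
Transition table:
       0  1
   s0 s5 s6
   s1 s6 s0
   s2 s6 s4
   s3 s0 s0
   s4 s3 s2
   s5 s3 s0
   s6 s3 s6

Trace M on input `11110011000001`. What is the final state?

s1 --1--> s0
s0 --1--> s6
s6 --1--> s6
s6 --1--> s6
s6 --0--> s3
s3 --0--> s0
s0 --1--> s6
s6 --1--> s6
s6 --0--> s3
s3 --0--> s0
s0 --0--> s5
s5 --0--> s3
s3 --0--> s0
s0 --1--> s6

s6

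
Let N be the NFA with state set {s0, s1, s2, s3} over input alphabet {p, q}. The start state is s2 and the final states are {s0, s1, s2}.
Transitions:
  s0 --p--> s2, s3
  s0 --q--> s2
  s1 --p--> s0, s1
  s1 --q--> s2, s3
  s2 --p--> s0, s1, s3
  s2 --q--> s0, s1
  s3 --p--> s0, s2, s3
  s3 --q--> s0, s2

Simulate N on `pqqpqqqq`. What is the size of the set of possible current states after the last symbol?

Start: {s2}
read p: {s0, s1, s3}
read q: {s0, s2, s3}
read q: {s0, s1, s2}
read p: {s0, s1, s2, s3}
read q: {s0, s1, s2, s3}
read q: {s0, s1, s2, s3}
read q: {s0, s1, s2, s3}
read q: {s0, s1, s2, s3}
Final reachable set {s0, s1, s2, s3} has 4 states.

4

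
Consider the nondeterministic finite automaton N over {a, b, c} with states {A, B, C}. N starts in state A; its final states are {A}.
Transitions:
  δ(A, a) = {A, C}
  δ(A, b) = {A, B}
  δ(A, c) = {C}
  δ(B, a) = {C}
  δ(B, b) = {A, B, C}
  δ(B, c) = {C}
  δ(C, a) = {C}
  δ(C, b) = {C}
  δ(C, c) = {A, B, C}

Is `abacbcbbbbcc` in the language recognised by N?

Start: {A}
read a: {A, C}
read b: {A, B, C}
read a: {A, C}
read c: {A, B, C}
read b: {A, B, C}
read c: {A, B, C}
read b: {A, B, C}
read b: {A, B, C}
read b: {A, B, C}
read b: {A, B, C}
read c: {A, B, C}
read c: {A, B, C}
Reachable ∩ accepting = {A} — nonempty.

accepted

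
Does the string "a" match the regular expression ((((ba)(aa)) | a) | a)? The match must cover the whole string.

The left alternative (((ba)(aa))|a) matches a.

yes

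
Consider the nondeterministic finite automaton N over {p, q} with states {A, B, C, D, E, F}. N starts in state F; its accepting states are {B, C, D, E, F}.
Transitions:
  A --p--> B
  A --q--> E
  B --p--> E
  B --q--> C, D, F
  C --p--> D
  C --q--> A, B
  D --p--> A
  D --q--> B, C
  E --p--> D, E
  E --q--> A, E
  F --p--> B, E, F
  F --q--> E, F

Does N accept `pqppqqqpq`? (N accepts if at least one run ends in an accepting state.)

Start: {F}
read p: {B, E, F}
read q: {A, C, D, E, F}
read p: {A, B, D, E, F}
read p: {A, B, D, E, F}
read q: {A, B, C, D, E, F}
read q: {A, B, C, D, E, F}
read q: {A, B, C, D, E, F}
read p: {A, B, D, E, F}
read q: {A, B, C, D, E, F}
Reachable ∩ accepting = {B, C, D, E, F} — nonempty.

accepted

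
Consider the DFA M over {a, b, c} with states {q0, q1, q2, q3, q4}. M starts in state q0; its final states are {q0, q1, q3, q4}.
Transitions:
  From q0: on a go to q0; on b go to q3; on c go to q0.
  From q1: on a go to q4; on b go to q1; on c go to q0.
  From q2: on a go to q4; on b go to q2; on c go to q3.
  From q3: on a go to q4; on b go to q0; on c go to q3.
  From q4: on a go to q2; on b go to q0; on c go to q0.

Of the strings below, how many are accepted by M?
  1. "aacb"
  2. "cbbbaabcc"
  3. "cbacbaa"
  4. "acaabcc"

3

"aacb": accepted
"cbbbaabcc": accepted
"cbacbaa": rejected
"acaabcc": accepted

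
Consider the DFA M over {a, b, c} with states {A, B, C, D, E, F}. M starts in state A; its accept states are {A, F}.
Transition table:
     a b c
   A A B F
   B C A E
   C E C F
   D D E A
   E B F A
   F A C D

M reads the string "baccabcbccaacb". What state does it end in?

A --b--> B
B --a--> C
C --c--> F
F --c--> D
D --a--> D
D --b--> E
E --c--> A
A --b--> B
B --c--> E
E --c--> A
A --a--> A
A --a--> A
A --c--> F
F --b--> C

C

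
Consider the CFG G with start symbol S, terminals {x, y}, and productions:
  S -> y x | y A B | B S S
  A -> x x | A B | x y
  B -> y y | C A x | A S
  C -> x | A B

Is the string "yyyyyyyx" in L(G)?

no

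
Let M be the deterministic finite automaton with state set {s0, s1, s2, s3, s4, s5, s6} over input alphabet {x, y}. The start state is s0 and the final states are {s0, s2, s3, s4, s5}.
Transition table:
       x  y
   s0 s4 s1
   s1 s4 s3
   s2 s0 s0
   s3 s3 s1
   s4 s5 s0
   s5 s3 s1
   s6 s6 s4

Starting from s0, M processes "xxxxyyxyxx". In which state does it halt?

s0 --x--> s4
s4 --x--> s5
s5 --x--> s3
s3 --x--> s3
s3 --y--> s1
s1 --y--> s3
s3 --x--> s3
s3 --y--> s1
s1 --x--> s4
s4 --x--> s5

s5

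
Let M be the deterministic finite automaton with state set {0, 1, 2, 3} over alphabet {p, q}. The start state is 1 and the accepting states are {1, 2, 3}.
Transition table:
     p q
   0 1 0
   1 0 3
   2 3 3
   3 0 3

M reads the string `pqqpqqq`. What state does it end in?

1 --p--> 0
0 --q--> 0
0 --q--> 0
0 --p--> 1
1 --q--> 3
3 --q--> 3
3 --q--> 3

3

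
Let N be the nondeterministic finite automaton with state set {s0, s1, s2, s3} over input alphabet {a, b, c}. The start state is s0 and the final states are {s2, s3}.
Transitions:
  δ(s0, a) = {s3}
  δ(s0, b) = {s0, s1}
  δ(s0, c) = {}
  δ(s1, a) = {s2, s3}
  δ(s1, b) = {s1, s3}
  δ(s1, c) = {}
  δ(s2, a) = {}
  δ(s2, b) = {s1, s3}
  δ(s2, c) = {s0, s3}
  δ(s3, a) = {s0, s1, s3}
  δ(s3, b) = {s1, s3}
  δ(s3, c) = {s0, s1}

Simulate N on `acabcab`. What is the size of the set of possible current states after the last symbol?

2

Start: {s0}
read a: {s3}
read c: {s0, s1}
read a: {s2, s3}
read b: {s1, s3}
read c: {s0, s1}
read a: {s2, s3}
read b: {s1, s3}
Final reachable set {s1, s3} has 2 states.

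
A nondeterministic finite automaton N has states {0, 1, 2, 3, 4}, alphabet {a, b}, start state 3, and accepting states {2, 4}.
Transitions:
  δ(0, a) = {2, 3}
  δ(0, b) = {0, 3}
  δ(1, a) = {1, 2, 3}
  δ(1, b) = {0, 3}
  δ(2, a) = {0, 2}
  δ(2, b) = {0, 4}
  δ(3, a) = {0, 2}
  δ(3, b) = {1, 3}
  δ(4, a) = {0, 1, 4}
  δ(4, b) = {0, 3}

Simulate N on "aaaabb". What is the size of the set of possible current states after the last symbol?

Start: {3}
read a: {0, 2}
read a: {0, 2, 3}
read a: {0, 2, 3}
read a: {0, 2, 3}
read b: {0, 1, 3, 4}
read b: {0, 1, 3}
Final reachable set {0, 1, 3} has 3 states.

3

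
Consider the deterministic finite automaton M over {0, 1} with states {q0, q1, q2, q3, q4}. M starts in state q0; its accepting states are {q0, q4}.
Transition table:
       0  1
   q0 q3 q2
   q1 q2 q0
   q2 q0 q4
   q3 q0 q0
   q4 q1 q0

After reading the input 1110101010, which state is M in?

q3

q0 --1--> q2
q2 --1--> q4
q4 --1--> q0
q0 --0--> q3
q3 --1--> q0
q0 --0--> q3
q3 --1--> q0
q0 --0--> q3
q3 --1--> q0
q0 --0--> q3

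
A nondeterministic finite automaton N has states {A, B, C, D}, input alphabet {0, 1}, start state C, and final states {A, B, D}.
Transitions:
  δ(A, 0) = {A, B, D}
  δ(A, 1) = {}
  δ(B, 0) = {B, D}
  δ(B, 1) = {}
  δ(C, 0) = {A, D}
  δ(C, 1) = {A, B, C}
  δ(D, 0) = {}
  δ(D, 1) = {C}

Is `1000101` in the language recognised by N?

Start: {C}
read 1: {A, B, C}
read 0: {A, B, D}
read 0: {A, B, D}
read 0: {A, B, D}
read 1: {C}
read 0: {A, D}
read 1: {C}
Reachable ∩ accepting = {} — empty.

rejected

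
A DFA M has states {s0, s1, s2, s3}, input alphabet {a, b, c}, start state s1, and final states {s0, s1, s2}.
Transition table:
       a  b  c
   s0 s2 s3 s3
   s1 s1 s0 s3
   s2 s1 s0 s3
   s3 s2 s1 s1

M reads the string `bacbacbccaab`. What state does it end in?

s1 --b--> s0
s0 --a--> s2
s2 --c--> s3
s3 --b--> s1
s1 --a--> s1
s1 --c--> s3
s3 --b--> s1
s1 --c--> s3
s3 --c--> s1
s1 --a--> s1
s1 --a--> s1
s1 --b--> s0

s0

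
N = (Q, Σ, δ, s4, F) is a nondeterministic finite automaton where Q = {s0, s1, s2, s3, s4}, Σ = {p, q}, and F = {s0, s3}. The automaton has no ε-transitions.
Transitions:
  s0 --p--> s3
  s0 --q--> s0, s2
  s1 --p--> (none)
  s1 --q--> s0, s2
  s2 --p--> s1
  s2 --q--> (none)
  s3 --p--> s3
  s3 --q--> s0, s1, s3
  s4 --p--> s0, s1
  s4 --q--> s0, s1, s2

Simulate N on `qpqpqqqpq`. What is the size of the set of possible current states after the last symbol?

4

Start: {s4}
read q: {s0, s1, s2}
read p: {s1, s3}
read q: {s0, s1, s2, s3}
read p: {s1, s3}
read q: {s0, s1, s2, s3}
read q: {s0, s1, s2, s3}
read q: {s0, s1, s2, s3}
read p: {s1, s3}
read q: {s0, s1, s2, s3}
Final reachable set {s0, s1, s2, s3} has 4 states.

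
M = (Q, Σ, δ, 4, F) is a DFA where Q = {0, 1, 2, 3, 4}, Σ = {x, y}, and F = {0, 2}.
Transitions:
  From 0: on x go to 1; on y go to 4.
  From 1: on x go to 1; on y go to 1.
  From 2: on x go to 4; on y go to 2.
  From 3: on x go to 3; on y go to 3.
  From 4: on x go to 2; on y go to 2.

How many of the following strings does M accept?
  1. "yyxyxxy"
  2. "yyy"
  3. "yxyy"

"yyxyxxy": accepted
"yyy": accepted
"yxyy": accepted

3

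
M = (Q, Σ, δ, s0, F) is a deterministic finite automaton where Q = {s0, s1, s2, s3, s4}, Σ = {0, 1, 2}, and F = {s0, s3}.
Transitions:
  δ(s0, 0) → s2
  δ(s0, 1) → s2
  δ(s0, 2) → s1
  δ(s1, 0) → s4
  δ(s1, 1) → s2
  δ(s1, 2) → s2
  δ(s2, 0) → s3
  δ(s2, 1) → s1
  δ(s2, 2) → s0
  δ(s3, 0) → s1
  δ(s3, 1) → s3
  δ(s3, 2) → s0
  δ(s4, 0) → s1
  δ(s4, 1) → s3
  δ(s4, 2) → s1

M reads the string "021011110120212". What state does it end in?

s0

s0 --0--> s2
s2 --2--> s0
s0 --1--> s2
s2 --0--> s3
s3 --1--> s3
s3 --1--> s3
s3 --1--> s3
s3 --1--> s3
s3 --0--> s1
s1 --1--> s2
s2 --2--> s0
s0 --0--> s2
s2 --2--> s0
s0 --1--> s2
s2 --2--> s0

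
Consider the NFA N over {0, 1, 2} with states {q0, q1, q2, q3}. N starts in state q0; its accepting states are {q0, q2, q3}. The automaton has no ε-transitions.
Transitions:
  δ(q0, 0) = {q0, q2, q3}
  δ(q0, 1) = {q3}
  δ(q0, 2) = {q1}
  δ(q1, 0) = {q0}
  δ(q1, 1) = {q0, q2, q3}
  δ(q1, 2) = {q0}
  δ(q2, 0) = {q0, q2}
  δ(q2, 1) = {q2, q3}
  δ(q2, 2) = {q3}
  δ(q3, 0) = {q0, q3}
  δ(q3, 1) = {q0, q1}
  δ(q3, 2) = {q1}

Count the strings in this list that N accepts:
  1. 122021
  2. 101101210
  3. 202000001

122021: accepted
101101210: accepted
202000001: accepted

3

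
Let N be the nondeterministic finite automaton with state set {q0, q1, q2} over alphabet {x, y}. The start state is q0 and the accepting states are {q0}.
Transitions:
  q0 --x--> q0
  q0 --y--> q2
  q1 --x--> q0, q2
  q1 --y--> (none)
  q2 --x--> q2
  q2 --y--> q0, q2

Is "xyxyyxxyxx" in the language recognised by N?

accepted

Start: {q0}
read x: {q0}
read y: {q2}
read x: {q2}
read y: {q0, q2}
read y: {q0, q2}
read x: {q0, q2}
read x: {q0, q2}
read y: {q0, q2}
read x: {q0, q2}
read x: {q0, q2}
Reachable ∩ accepting = {q0} — nonempty.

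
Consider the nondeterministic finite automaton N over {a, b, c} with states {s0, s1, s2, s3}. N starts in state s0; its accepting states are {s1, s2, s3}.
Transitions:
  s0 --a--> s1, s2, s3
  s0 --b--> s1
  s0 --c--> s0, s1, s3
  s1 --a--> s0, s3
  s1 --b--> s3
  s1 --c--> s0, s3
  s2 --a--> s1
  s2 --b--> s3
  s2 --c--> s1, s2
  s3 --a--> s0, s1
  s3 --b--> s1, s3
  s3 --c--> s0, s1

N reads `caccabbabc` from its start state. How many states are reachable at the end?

3

Start: {s0}
read c: {s0, s1, s3}
read a: {s0, s1, s2, s3}
read c: {s0, s1, s2, s3}
read c: {s0, s1, s2, s3}
read a: {s0, s1, s2, s3}
read b: {s1, s3}
read b: {s1, s3}
read a: {s0, s1, s3}
read b: {s1, s3}
read c: {s0, s1, s3}
Final reachable set {s0, s1, s3} has 3 states.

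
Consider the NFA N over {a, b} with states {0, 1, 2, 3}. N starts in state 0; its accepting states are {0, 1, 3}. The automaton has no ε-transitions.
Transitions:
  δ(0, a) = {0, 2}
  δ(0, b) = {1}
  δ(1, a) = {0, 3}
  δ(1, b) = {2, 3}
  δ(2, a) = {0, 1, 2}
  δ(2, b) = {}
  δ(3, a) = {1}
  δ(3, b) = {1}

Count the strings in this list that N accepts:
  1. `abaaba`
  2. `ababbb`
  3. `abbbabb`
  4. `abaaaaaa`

4

`abaaba`: accepted
`ababbb`: accepted
`abbbabb`: accepted
`abaaaaaa`: accepted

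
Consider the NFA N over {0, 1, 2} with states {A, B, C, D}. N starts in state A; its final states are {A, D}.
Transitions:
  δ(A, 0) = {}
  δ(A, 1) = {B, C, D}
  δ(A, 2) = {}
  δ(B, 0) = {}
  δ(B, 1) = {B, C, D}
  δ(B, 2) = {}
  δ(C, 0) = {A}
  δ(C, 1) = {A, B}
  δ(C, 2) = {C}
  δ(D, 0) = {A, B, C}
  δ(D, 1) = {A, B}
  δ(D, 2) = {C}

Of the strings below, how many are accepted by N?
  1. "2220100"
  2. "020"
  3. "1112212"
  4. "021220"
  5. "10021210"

"2220100": rejected
"020": rejected
"1112212": rejected
"021220": rejected
"10021210": rejected

0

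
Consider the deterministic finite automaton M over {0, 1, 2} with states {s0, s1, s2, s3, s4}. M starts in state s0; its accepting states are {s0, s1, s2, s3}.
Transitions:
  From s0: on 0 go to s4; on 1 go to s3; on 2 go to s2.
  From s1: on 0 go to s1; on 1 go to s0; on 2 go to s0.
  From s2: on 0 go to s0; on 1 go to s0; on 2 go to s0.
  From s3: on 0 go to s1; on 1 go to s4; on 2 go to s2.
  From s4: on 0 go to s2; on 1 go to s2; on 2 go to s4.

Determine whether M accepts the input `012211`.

accepted

s0 --0--> s4
s4 --1--> s2
s2 --2--> s0
s0 --2--> s2
s2 --1--> s0
s0 --1--> s3
End in state s3, which is an accepting state.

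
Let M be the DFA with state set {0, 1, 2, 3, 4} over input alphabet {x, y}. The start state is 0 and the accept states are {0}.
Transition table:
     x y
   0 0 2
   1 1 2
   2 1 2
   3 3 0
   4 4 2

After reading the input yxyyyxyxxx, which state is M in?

1

0 --y--> 2
2 --x--> 1
1 --y--> 2
2 --y--> 2
2 --y--> 2
2 --x--> 1
1 --y--> 2
2 --x--> 1
1 --x--> 1
1 --x--> 1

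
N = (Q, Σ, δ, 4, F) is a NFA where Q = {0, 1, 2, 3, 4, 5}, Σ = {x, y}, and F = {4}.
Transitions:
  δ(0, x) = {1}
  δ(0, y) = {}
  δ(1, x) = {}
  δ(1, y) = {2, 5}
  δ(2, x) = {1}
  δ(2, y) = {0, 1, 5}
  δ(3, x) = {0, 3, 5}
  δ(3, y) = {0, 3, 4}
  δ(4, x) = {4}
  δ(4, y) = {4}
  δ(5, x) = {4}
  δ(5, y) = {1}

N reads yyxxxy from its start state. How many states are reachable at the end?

Start: {4}
read y: {4}
read y: {4}
read x: {4}
read x: {4}
read x: {4}
read y: {4}
Final reachable set {4} has 1 state.

1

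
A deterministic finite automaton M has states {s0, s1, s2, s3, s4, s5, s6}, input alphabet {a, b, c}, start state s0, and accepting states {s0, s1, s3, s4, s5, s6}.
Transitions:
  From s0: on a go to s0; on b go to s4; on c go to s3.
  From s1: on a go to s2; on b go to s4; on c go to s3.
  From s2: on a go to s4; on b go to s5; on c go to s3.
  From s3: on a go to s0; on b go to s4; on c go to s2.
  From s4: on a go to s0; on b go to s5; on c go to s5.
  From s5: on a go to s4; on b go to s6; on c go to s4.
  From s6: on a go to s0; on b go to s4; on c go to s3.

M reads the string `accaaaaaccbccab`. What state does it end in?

s5

s0 --a--> s0
s0 --c--> s3
s3 --c--> s2
s2 --a--> s4
s4 --a--> s0
s0 --a--> s0
s0 --a--> s0
s0 --a--> s0
s0 --c--> s3
s3 --c--> s2
s2 --b--> s5
s5 --c--> s4
s4 --c--> s5
s5 --a--> s4
s4 --b--> s5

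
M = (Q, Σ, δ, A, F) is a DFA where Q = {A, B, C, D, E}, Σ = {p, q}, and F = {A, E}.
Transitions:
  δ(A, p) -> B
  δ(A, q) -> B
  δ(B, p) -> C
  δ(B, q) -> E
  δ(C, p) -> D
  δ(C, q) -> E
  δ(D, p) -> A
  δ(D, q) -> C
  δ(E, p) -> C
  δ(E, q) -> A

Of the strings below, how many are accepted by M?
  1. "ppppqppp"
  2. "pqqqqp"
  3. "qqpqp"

"ppppqppp": accepted
"pqqqqp": rejected
"qqpqp": rejected

1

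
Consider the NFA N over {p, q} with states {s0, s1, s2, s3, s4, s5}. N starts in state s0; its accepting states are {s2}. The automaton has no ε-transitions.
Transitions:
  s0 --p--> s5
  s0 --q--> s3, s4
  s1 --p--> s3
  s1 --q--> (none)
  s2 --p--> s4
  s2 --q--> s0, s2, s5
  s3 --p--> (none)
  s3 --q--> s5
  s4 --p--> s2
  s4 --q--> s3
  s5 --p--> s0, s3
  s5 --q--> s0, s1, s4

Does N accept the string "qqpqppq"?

rejected

Start: {s0}
read q: {s3, s4}
read q: {s3, s5}
read p: {s0, s3}
read q: {s3, s4, s5}
read p: {s0, s2, s3}
read p: {s4, s5}
read q: {s0, s1, s3, s4}
Reachable ∩ accepting = {} — empty.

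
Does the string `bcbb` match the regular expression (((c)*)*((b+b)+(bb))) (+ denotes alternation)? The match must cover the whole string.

no

No split of bcbb into u·v has ((c)*)* matching u and ((b+b)+(bb)) matching v.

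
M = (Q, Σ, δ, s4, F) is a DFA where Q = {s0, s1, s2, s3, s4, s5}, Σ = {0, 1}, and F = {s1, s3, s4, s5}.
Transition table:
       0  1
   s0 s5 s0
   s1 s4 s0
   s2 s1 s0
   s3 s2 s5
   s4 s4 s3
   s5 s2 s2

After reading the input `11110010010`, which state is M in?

s4 --1--> s3
s3 --1--> s5
s5 --1--> s2
s2 --1--> s0
s0 --0--> s5
s5 --0--> s2
s2 --1--> s0
s0 --0--> s5
s5 --0--> s2
s2 --1--> s0
s0 --0--> s5

s5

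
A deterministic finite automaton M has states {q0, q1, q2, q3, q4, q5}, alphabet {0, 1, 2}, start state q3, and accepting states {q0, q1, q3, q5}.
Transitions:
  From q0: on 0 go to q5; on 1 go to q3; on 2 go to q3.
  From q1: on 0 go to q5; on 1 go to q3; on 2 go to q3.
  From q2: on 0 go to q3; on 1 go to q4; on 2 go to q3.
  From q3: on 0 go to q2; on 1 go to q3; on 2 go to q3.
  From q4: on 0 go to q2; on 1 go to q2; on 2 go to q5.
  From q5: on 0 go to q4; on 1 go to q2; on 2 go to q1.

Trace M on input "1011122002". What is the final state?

q5

q3 --1--> q3
q3 --0--> q2
q2 --1--> q4
q4 --1--> q2
q2 --1--> q4
q4 --2--> q5
q5 --2--> q1
q1 --0--> q5
q5 --0--> q4
q4 --2--> q5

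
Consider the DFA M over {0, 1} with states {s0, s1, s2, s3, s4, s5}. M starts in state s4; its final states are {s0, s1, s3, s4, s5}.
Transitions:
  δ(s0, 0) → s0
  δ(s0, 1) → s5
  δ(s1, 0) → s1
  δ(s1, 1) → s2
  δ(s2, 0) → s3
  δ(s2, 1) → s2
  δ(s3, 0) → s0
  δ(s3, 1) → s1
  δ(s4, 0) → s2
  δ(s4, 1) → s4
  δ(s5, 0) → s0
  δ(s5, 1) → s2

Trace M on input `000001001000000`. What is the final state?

s0

s4 --0--> s2
s2 --0--> s3
s3 --0--> s0
s0 --0--> s0
s0 --0--> s0
s0 --1--> s5
s5 --0--> s0
s0 --0--> s0
s0 --1--> s5
s5 --0--> s0
s0 --0--> s0
s0 --0--> s0
s0 --0--> s0
s0 --0--> s0
s0 --0--> s0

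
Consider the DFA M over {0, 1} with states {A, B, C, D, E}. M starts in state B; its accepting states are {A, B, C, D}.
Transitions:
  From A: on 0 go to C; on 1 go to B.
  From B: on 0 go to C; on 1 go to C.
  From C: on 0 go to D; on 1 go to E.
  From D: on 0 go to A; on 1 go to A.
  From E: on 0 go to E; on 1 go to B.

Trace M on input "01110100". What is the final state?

D

B --0--> C
C --1--> E
E --1--> B
B --1--> C
C --0--> D
D --1--> A
A --0--> C
C --0--> D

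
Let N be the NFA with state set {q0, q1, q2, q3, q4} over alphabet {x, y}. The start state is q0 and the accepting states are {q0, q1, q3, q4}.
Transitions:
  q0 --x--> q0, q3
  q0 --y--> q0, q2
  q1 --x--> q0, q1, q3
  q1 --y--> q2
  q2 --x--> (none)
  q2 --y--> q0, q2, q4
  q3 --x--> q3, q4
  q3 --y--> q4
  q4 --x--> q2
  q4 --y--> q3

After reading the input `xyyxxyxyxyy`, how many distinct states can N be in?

4

Start: {q0}
read x: {q0, q3}
read y: {q0, q2, q4}
read y: {q0, q2, q3, q4}
read x: {q0, q2, q3, q4}
read x: {q0, q2, q3, q4}
read y: {q0, q2, q3, q4}
read x: {q0, q2, q3, q4}
read y: {q0, q2, q3, q4}
read x: {q0, q2, q3, q4}
read y: {q0, q2, q3, q4}
read y: {q0, q2, q3, q4}
Final reachable set {q0, q2, q3, q4} has 4 states.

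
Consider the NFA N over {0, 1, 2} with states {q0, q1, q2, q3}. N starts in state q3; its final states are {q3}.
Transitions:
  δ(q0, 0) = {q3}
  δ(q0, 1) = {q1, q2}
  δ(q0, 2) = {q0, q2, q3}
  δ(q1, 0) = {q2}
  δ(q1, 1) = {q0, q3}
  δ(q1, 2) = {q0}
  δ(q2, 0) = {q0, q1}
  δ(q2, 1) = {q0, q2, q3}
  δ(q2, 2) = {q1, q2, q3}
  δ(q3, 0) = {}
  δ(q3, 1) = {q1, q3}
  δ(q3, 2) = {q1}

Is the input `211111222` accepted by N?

accepted

Start: {q3}
read 2: {q1}
read 1: {q0, q3}
read 1: {q1, q2, q3}
read 1: {q0, q1, q2, q3}
read 1: {q0, q1, q2, q3}
read 1: {q0, q1, q2, q3}
read 2: {q0, q1, q2, q3}
read 2: {q0, q1, q2, q3}
read 2: {q0, q1, q2, q3}
Reachable ∩ accepting = {q3} — nonempty.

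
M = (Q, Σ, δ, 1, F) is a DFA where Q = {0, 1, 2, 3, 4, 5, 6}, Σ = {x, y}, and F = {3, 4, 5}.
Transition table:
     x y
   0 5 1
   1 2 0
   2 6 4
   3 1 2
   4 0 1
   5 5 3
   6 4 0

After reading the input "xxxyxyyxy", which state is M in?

1 --x--> 2
2 --x--> 6
6 --x--> 4
4 --y--> 1
1 --x--> 2
2 --y--> 4
4 --y--> 1
1 --x--> 2
2 --y--> 4

4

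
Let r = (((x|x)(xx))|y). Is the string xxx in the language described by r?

yes

The left alternative ((x|x)(xx)) matches xxx.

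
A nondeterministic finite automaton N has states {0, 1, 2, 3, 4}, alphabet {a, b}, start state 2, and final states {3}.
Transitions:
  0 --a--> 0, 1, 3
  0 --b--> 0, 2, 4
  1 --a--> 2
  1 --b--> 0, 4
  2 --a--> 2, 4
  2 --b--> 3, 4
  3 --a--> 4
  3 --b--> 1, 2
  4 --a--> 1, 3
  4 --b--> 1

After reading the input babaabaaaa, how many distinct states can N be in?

5

Start: {2}
read b: {3, 4}
read a: {1, 3, 4}
read b: {0, 1, 2, 4}
read a: {0, 1, 2, 3, 4}
read a: {0, 1, 2, 3, 4}
read b: {0, 1, 2, 3, 4}
read a: {0, 1, 2, 3, 4}
read a: {0, 1, 2, 3, 4}
read a: {0, 1, 2, 3, 4}
read a: {0, 1, 2, 3, 4}
Final reachable set {0, 1, 2, 3, 4} has 5 states.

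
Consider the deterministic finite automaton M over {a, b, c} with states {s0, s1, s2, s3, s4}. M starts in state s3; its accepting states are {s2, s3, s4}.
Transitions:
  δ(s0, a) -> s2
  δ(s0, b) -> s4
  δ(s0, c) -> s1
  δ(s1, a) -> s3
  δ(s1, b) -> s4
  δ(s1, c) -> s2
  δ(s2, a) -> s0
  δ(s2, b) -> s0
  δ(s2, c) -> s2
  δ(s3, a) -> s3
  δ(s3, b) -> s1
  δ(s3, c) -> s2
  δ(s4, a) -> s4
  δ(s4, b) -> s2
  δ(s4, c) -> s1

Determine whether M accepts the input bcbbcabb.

s3 --b--> s1
s1 --c--> s2
s2 --b--> s0
s0 --b--> s4
s4 --c--> s1
s1 --a--> s3
s3 --b--> s1
s1 --b--> s4
End in state s4, which is an accepting state.

accepted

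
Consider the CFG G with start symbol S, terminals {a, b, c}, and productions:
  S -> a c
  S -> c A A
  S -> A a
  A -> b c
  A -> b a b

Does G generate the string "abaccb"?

no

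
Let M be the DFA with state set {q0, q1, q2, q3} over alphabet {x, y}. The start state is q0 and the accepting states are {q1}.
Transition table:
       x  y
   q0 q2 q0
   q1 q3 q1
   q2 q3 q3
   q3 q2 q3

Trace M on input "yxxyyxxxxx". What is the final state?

q0 --y--> q0
q0 --x--> q2
q2 --x--> q3
q3 --y--> q3
q3 --y--> q3
q3 --x--> q2
q2 --x--> q3
q3 --x--> q2
q2 --x--> q3
q3 --x--> q2

q2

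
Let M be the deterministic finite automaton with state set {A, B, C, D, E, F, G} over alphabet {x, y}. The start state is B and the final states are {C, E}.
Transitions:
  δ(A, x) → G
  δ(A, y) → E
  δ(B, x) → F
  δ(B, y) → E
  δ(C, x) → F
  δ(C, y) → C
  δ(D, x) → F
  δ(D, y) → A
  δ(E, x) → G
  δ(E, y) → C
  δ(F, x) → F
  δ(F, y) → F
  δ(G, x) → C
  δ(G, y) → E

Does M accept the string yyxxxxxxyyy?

rejected

B --y--> E
E --y--> C
C --x--> F
F --x--> F
F --x--> F
F --x--> F
F --x--> F
F --x--> F
F --y--> F
F --y--> F
F --y--> F
End in state F, which is not an accepting state.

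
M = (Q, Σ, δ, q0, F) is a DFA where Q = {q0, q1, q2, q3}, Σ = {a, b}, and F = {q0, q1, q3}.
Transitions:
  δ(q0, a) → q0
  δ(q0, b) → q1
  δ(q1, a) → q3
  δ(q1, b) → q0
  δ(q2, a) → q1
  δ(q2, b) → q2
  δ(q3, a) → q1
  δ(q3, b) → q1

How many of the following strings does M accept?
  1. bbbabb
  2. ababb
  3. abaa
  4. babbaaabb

bbbabb: accepted
ababb: accepted
abaa: accepted
babbaaabb: accepted

4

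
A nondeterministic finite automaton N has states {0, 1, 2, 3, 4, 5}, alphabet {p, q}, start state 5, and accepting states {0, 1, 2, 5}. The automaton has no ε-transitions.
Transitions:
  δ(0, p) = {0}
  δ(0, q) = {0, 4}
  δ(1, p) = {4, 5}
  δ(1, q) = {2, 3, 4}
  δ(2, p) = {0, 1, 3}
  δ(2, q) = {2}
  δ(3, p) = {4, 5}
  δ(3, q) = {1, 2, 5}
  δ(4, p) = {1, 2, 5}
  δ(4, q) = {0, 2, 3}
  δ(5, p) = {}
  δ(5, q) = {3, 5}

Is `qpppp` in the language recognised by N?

accepted

Start: {5}
read q: {3, 5}
read p: {4, 5}
read p: {1, 2, 5}
read p: {0, 1, 3, 4, 5}
read p: {0, 1, 2, 4, 5}
Reachable ∩ accepting = {0, 1, 2, 5} — nonempty.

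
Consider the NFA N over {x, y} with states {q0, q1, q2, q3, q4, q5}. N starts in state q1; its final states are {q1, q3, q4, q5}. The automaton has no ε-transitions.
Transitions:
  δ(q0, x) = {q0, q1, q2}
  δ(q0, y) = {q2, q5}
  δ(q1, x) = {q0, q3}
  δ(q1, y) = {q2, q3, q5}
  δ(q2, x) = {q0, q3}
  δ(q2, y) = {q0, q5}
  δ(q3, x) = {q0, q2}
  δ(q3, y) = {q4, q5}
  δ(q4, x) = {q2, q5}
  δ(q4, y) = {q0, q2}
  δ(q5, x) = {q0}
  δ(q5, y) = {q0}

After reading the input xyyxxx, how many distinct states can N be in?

Start: {q1}
read x: {q0, q3}
read y: {q2, q4, q5}
read y: {q0, q2, q5}
read x: {q0, q1, q2, q3}
read x: {q0, q1, q2, q3}
read x: {q0, q1, q2, q3}
Final reachable set {q0, q1, q2, q3} has 4 states.

4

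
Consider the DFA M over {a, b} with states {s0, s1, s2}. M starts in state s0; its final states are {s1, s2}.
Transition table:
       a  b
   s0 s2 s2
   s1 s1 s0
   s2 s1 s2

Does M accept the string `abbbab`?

rejected

s0 --a--> s2
s2 --b--> s2
s2 --b--> s2
s2 --b--> s2
s2 --a--> s1
s1 --b--> s0
End in state s0, which is not an accepting state.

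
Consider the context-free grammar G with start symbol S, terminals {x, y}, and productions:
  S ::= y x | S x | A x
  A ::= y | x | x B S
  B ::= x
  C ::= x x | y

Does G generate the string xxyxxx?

yes

S ⇒ Ax ⇒ xBSx ⇒ xxSx ⇒ xxSxx ⇒ xxAxxx ⇒ xxyxxx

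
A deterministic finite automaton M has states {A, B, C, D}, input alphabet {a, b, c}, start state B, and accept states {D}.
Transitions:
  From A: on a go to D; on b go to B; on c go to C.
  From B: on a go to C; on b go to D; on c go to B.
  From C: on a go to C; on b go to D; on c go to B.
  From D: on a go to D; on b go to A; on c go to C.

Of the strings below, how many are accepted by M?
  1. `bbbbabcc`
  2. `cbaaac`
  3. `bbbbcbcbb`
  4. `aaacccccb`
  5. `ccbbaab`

1

`bbbbabcc`: rejected
`cbaaac`: rejected
`bbbbcbcbb`: rejected
`aaacccccb`: accepted
`ccbbaab`: rejected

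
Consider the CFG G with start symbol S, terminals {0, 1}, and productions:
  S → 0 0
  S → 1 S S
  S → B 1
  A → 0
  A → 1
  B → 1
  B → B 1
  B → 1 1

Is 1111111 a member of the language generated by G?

S ⇒ 1SS ⇒ 1B1S ⇒ 1111S ⇒ 1111B1 ⇒ 1111111

yes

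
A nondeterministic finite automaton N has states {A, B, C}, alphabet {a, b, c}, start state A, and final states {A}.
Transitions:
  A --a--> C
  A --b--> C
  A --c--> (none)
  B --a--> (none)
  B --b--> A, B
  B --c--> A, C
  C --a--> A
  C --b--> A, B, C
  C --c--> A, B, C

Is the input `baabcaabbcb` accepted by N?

accepted

Start: {A}
read b: {C}
read a: {A}
read a: {C}
read b: {A, B, C}
read c: {A, B, C}
read a: {A, C}
read a: {A, C}
read b: {A, B, C}
read b: {A, B, C}
read c: {A, B, C}
read b: {A, B, C}
Reachable ∩ accepting = {A} — nonempty.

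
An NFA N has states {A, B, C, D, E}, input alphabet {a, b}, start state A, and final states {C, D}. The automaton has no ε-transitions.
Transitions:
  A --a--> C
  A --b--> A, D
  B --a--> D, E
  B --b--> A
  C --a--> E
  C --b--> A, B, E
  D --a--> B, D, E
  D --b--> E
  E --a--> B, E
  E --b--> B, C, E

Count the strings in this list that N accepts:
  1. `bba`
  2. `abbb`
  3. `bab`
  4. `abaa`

4

`bba`: accepted
`abbb`: accepted
`bab`: accepted
`abaa`: accepted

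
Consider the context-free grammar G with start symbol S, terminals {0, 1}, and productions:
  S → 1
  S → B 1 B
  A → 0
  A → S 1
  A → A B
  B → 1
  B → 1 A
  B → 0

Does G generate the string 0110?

yes

S ⇒ B1B ⇒ 01B ⇒ 011A ⇒ 0110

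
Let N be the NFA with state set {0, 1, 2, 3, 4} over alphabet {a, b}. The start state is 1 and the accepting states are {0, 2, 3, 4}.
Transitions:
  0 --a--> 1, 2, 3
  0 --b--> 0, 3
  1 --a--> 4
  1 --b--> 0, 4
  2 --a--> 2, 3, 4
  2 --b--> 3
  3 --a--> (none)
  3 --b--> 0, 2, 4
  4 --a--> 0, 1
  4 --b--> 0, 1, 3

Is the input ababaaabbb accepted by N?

accepted

Start: {1}
read a: {4}
read b: {0, 1, 3}
read a: {1, 2, 3, 4}
read b: {0, 1, 2, 3, 4}
read a: {0, 1, 2, 3, 4}
read a: {0, 1, 2, 3, 4}
read a: {0, 1, 2, 3, 4}
read b: {0, 1, 2, 3, 4}
read b: {0, 1, 2, 3, 4}
read b: {0, 1, 2, 3, 4}
Reachable ∩ accepting = {0, 2, 3, 4} — nonempty.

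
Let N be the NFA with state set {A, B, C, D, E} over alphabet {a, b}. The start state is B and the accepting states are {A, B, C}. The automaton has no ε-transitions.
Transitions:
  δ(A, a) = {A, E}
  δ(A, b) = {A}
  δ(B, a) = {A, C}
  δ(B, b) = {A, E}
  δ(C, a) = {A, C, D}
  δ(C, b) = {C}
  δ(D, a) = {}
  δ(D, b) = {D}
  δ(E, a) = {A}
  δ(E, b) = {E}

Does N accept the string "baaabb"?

accepted

Start: {B}
read b: {A, E}
read a: {A, E}
read a: {A, E}
read a: {A, E}
read b: {A, E}
read b: {A, E}
Reachable ∩ accepting = {A} — nonempty.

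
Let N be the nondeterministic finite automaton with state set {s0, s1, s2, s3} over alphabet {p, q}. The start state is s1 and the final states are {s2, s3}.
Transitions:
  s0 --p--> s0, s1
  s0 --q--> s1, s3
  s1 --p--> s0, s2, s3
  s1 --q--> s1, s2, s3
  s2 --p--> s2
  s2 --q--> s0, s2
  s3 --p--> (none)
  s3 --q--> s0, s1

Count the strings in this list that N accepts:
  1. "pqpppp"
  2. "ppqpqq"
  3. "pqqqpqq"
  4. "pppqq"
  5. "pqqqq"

"pqpppp": accepted
"ppqpqq": accepted
"pqqqpqq": accepted
"pppqq": accepted
"pqqqq": accepted

5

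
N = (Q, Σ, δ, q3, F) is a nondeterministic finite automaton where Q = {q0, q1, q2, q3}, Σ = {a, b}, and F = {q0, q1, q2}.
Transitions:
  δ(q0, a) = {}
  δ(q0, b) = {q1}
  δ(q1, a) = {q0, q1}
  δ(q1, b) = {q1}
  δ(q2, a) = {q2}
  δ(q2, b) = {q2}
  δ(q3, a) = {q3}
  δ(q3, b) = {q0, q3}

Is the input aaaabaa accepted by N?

rejected

Start: {q3}
read a: {q3}
read a: {q3}
read a: {q3}
read a: {q3}
read b: {q0, q3}
read a: {q3}
read a: {q3}
Reachable ∩ accepting = {} — empty.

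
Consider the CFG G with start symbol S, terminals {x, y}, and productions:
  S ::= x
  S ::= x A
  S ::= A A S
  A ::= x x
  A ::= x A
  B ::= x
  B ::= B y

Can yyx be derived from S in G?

no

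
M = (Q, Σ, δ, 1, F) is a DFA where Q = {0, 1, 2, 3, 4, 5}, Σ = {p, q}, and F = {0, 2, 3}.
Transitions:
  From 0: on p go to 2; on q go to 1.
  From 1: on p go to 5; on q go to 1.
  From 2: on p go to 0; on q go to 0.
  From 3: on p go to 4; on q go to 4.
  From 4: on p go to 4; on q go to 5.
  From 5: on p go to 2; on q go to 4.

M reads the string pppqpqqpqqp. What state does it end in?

1 --p--> 5
5 --p--> 2
2 --p--> 0
0 --q--> 1
1 --p--> 5
5 --q--> 4
4 --q--> 5
5 --p--> 2
2 --q--> 0
0 --q--> 1
1 --p--> 5

5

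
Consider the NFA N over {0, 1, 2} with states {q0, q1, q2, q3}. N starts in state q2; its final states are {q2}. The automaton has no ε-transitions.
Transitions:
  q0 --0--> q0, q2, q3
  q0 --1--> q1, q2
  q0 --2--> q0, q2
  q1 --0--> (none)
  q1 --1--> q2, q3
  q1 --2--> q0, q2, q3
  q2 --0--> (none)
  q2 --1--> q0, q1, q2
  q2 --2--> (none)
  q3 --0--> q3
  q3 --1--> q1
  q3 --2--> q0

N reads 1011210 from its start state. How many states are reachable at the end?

3

Start: {q2}
read 1: {q0, q1, q2}
read 0: {q0, q2, q3}
read 1: {q0, q1, q2}
read 1: {q0, q1, q2, q3}
read 2: {q0, q2, q3}
read 1: {q0, q1, q2}
read 0: {q0, q2, q3}
Final reachable set {q0, q2, q3} has 3 states.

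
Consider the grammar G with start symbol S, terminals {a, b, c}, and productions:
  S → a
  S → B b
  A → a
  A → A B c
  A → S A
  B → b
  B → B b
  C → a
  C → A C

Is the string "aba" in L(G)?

no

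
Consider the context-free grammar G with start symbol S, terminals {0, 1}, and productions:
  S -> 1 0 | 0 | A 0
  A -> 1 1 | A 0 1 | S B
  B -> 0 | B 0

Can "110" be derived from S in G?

S ⇒ A0 ⇒ 110

yes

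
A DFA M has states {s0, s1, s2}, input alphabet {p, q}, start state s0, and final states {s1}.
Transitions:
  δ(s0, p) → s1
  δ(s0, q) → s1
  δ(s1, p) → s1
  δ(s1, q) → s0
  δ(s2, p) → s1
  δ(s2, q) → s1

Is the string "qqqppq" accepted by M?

s0 --q--> s1
s1 --q--> s0
s0 --q--> s1
s1 --p--> s1
s1 --p--> s1
s1 --q--> s0
End in state s0, which is not an accepting state.

rejected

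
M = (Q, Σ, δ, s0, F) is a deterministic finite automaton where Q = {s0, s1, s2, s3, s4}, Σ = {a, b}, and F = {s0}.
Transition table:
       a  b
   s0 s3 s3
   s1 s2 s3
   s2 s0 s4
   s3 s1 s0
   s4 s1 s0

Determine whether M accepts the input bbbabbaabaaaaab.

rejected

s0 --b--> s3
s3 --b--> s0
s0 --b--> s3
s3 --a--> s1
s1 --b--> s3
s3 --b--> s0
s0 --a--> s3
s3 --a--> s1
s1 --b--> s3
s3 --a--> s1
s1 --a--> s2
s2 --a--> s0
s0 --a--> s3
s3 --a--> s1
s1 --b--> s3
End in state s3, which is not an accepting state.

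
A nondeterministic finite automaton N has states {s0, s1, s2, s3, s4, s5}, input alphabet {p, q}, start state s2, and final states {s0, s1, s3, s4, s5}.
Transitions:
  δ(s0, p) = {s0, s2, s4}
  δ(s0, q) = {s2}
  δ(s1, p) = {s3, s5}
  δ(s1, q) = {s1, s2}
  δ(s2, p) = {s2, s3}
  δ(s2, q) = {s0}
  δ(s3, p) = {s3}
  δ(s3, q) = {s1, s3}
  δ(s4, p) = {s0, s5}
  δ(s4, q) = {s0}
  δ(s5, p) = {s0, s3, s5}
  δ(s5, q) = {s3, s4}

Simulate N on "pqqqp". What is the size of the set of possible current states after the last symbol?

5

Start: {s2}
read p: {s2, s3}
read q: {s0, s1, s3}
read q: {s1, s2, s3}
read q: {s0, s1, s2, s3}
read p: {s0, s2, s3, s4, s5}
Final reachable set {s0, s2, s3, s4, s5} has 5 states.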